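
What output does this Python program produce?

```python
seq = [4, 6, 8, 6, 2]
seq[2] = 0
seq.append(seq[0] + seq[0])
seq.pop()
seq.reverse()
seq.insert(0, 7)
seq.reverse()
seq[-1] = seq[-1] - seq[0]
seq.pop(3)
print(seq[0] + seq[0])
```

8

seq[2] = 0 → [4, 6, 0, 6, 2]
append seq[0]+seq[0] = 4+4 = 8 → [4, 6, 0, 6, 2, 8]
pop() removes 8 → [4, 6, 0, 6, 2]
reverse → [2, 6, 0, 6, 4]
insert 7 at 0 → [7, 2, 6, 0, 6, 4]
reverse → [4, 6, 0, 6, 2, 7]
seq[-1] = seq[-1]-seq[0] = 7-4 = 3 → [4, 6, 0, 6, 2, 3]
pop(3) removes 6 → [4, 6, 0, 2, 3]
seq[0]+seq[0] = 4+4 = 8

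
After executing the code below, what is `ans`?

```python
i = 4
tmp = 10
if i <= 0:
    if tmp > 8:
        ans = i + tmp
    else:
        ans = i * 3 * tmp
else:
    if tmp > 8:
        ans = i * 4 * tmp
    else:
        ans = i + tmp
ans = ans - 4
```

156

i=4, tmp=10
i <= 0 is False; tmp > 8 is True
→ ans = i * 4 * tmp = 160
ans = 160-4 = 156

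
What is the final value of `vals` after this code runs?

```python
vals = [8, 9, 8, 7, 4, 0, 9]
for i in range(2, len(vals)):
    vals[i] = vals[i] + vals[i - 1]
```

i=2: vals[2] = 8+9 = 17 → [8, 9, 17, 7, 4, 0, 9]
i=3: vals[3] = 7+17 = 24 → [8, 9, 17, 24, 4, 0, 9]
i=4: vals[4] = 4+24 = 28 → [8, 9, 17, 24, 28, 0, 9]
i=5: vals[5] = 0+28 = 28 → [8, 9, 17, 24, 28, 28, 9]
i=6: vals[6] = 9+28 = 37 → [8, 9, 17, 24, 28, 28, 37]

[8, 9, 17, 24, 28, 28, 37]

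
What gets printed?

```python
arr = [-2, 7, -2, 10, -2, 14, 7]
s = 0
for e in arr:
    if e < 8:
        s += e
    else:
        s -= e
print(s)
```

e=-2: <8, s = 0+(-2) = -2
e=7: <8, s = (-2)+7 = 5
e=-2: <8, s = 5+(-2) = 3
e=10: not <8, s = 3-10 = -7
e=-2: <8, s = (-7)+(-2) = -9
e=14: not <8, s = (-9)-14 = -23
e=7: <8, s = (-23)+7 = -16

-16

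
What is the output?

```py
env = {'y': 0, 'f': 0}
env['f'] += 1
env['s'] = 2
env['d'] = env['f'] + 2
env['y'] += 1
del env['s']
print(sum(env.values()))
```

env['f'] = 0+1 = 1 → {'y': 0, 'f': 1}
env['s'] = 2 → {'y': 0, 'f': 1, 's': 2}
env['d'] = env['f']+2 = 3 → {'y': 0, 'f': 1, 's': 2, 'd': 3}
env['y'] = 0+1 = 1 → {'y': 1, 'f': 1, 's': 2, 'd': 3}
del 's' → {'y': 1, 'f': 1, 'd': 3}
sum of values = 5

5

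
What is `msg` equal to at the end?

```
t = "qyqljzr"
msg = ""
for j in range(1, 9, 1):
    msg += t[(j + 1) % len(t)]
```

j=1: add t[2]='q' → 'q'
j=2: add t[3]='l' → 'ql'
j=3: add t[4]='j' → 'qlj'
j=4: add t[5]='z' → 'qljz'
j=5: add t[6]='r' → 'qljzr'
j=6: add t[0]='q' → 'qljzrq'
j=7: add t[1]='y' → 'qljzrqy'
j=8: add t[2]='q' → 'qljzrqyq'

'qljzrqyq'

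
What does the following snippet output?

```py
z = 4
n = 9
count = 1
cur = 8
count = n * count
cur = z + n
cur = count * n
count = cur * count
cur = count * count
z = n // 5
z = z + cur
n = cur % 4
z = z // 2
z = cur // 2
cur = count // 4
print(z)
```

265720

count = 9*1 = 9
cur = 4+9 = 13
cur = 9*9 = 81
count = 81*9 = 729
cur = 729*729 = 531441
z = 9//5 = 1
z = 1+531441 = 531442
n = 531441%4 = 1
z = 531442//2 = 265721
z = 531441//2 = 265720
cur = 729//4 = 182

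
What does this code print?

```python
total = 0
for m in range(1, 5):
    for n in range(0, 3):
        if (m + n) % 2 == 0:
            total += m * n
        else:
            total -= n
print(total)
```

m=1,n=0: odd sum, total = 0-0 = 0
m=1,n=1: even sum, total = 0+1 = 1
m=1,n=2: odd sum, total = 1-2 = -1
m=2,n=0: even sum, total = (-1)+0 = -1
m=2,n=1: odd sum, total = (-1)-1 = -2
m=2,n=2: even sum, total = (-2)+4 = 2
m=3,n=0: odd sum, total = 2-0 = 2
m=3,n=1: even sum, total = 2+3 = 5
m=3,n=2: odd sum, total = 5-2 = 3
m=4,n=0: even sum, total = 3+0 = 3
m=4,n=1: odd sum, total = 3-1 = 2
m=4,n=2: even sum, total = 2+8 = 10

10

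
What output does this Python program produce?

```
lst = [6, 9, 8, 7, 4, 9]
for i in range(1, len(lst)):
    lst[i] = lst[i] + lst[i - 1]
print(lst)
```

i=1: lst[1] = 9+6 = 15 → [6, 15, 8, 7, 4, 9]
i=2: lst[2] = 8+15 = 23 → [6, 15, 23, 7, 4, 9]
i=3: lst[3] = 7+23 = 30 → [6, 15, 23, 30, 4, 9]
i=4: lst[4] = 4+30 = 34 → [6, 15, 23, 30, 34, 9]
i=5: lst[5] = 9+34 = 43 → [6, 15, 23, 30, 34, 43]

[6, 15, 23, 30, 34, 43]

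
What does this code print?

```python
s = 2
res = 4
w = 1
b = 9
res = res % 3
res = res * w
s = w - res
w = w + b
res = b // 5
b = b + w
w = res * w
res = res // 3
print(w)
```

10

res = 4%3 = 1
res = 1*1 = 1
s = 1-1 = 0
w = 1+9 = 10
res = 9//5 = 1
b = 9+10 = 19
w = 1*10 = 10
res = 1//3 = 0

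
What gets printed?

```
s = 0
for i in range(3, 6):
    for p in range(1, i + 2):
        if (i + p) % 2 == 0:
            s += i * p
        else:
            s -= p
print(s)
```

i=3,p=1: even sum, s = 0+3 = 3
i=3,p=2: odd sum, s = 3-2 = 1
i=3,p=3: even sum, s = 1+9 = 10
i=3,p=4: odd sum, s = 10-4 = 6
i=4,p=1: odd sum, s = 6-1 = 5
i=4,p=2: even sum, s = 5+8 = 13
i=4,p=3: odd sum, s = 13-3 = 10
i=4,p=4: even sum, s = 10+16 = 26
i=4,p=5: odd sum, s = 26-5 = 21
i=5,p=1: even sum, s = 21+5 = 26
i=5,p=2: odd sum, s = 26-2 = 24
i=5,p=3: even sum, s = 24+15 = 39
i=5,p=4: odd sum, s = 39-4 = 35
i=5,p=5: even sum, s = 35+25 = 60
i=5,p=6: odd sum, s = 60-6 = 54

54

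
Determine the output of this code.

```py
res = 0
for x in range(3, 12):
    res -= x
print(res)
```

-63

x=3: res = 0-3 = -3
x=4: res = (-3)-4 = -7
x=5: res = (-7)-5 = -12
x=6: res = (-12)-6 = -18
x=7: res = (-18)-7 = -25
x=8: res = (-25)-8 = -33
x=9: res = (-33)-9 = -42
x=10: res = (-42)-10 = -52
x=11: res = (-52)-11 = -63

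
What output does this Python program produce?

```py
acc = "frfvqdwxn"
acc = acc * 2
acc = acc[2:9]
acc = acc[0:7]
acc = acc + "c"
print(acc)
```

fvqdwxnc

repeat ×2 → 'frfvqdwxnfrfvqdwxn'
slice [2:9] → 'fvqdwxn'
slice [0:7] → 'fvqdwxn'
+ 'c' → 'fvqdwxnc'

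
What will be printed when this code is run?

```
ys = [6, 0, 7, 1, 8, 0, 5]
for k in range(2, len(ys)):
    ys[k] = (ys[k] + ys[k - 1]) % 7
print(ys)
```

k=2: ys[2] = (7+0)%7 = 0 → [6, 0, 0, 1, 8, 0, 5]
k=3: ys[3] = (1+0)%7 = 1 → [6, 0, 0, 1, 8, 0, 5]
k=4: ys[4] = (8+1)%7 = 2 → [6, 0, 0, 1, 2, 0, 5]
k=5: ys[5] = (0+2)%7 = 2 → [6, 0, 0, 1, 2, 2, 5]
k=6: ys[6] = (5+2)%7 = 0 → [6, 0, 0, 1, 2, 2, 0]

[6, 0, 0, 1, 2, 2, 0]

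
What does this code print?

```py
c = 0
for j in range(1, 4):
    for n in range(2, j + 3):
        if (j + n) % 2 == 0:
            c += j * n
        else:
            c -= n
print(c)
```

j=1,n=2: odd sum, c = 0-2 = -2
j=1,n=3: even sum, c = (-2)+3 = 1
j=2,n=2: even sum, c = 1+4 = 5
j=2,n=3: odd sum, c = 5-3 = 2
j=2,n=4: even sum, c = 2+8 = 10
j=3,n=2: odd sum, c = 10-2 = 8
j=3,n=3: even sum, c = 8+9 = 17
j=3,n=4: odd sum, c = 17-4 = 13
j=3,n=5: even sum, c = 13+15 = 28

28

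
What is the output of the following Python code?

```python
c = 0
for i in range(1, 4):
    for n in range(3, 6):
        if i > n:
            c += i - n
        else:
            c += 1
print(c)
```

9

i=1,n=3: not 1>3, c = 0+1 = 1
i=1,n=4: not 1>4, c = 1+1 = 2
i=1,n=5: not 1>5, c = 2+1 = 3
i=2,n=3: not 2>3, c = 3+1 = 4
i=2,n=4: not 2>4, c = 4+1 = 5
i=2,n=5: not 2>5, c = 5+1 = 6
i=3,n=3: not 3>3, c = 6+1 = 7
i=3,n=4: not 3>4, c = 7+1 = 8
i=3,n=5: not 3>5, c = 8+1 = 9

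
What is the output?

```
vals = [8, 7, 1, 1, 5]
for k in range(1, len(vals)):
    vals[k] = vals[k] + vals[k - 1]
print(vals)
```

k=1: vals[1] = 7+8 = 15 → [8, 15, 1, 1, 5]
k=2: vals[2] = 1+15 = 16 → [8, 15, 16, 1, 5]
k=3: vals[3] = 1+16 = 17 → [8, 15, 16, 17, 5]
k=4: vals[4] = 5+17 = 22 → [8, 15, 16, 17, 22]

[8, 15, 16, 17, 22]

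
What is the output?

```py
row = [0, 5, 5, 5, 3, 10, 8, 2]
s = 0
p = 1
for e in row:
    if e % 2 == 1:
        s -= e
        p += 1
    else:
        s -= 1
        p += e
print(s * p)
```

-550

e=0: not odd, s = 0-1 = -1; p=1
e=5: odd, s = (-1)-5 = -6; p=2
e=5: odd, s = (-6)-5 = -11; p=3
e=5: odd, s = (-11)-5 = -16; p=4
e=3: odd, s = (-16)-3 = -19; p=5
e=10: not odd, s = (-19)-1 = -20; p=15
e=8: not odd, s = (-20)-1 = -21; p=23
e=2: not odd, s = (-21)-1 = -22; p=25
s*p = (-22)*25 = -550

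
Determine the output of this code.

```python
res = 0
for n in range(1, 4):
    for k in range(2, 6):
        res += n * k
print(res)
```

84

n=1,k=2: res = 0+2 = 2
n=1,k=3: res = 2+3 = 5
n=1,k=4: res = 5+4 = 9
n=1,k=5: res = 9+5 = 14
n=2,k=2: res = 14+4 = 18
n=2,k=3: res = 18+6 = 24
n=2,k=4: res = 24+8 = 32
n=2,k=5: res = 32+10 = 42
n=3,k=2: res = 42+6 = 48
n=3,k=3: res = 48+9 = 57
n=3,k=4: res = 57+12 = 69
n=3,k=5: res = 69+15 = 84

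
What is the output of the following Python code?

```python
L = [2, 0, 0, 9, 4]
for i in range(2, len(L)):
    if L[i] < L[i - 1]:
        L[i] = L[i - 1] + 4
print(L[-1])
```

i=2: 0>=0, unchanged → [2, 0, 0, 9, 4]
i=3: 9>=0, unchanged → [2, 0, 0, 9, 4]
i=4: 4<9, L[4] = 9+4 = 13 → [2, 0, 0, 9, 13]

13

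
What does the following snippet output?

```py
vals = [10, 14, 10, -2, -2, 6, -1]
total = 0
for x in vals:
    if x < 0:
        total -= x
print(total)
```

x=10: not <0
x=14: not <0
x=10: not <0
x=-2: <0, total = 0-(-2) = 2
x=-2: <0, total = 2-(-2) = 4
x=6: not <0
x=-1: <0, total = 4-(-1) = 5

5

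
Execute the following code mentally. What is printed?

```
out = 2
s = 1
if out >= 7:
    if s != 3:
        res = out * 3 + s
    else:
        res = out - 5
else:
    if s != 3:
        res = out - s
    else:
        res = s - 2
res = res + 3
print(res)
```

4

out=2, s=1
out >= 7 is False; s != 3 is True
→ res = out - s = 1
res = 1+3 = 4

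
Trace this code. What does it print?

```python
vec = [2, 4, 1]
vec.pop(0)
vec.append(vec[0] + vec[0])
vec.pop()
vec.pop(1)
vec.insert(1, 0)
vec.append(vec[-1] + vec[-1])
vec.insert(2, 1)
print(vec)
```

[4, 0, 1, 0]

pop(0) removes 2 → [4, 1]
append vec[0]+vec[0] = 4+4 = 8 → [4, 1, 8]
pop() removes 8 → [4, 1]
pop(1) removes 1 → [4]
insert 0 at 1 → [4, 0]
append vec[-1]+vec[-1] = 0+0 = 0 → [4, 0, 0]
insert 1 at 2 → [4, 0, 1, 0]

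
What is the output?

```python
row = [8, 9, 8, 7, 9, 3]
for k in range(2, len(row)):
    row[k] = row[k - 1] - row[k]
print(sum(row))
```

k=2: row[2] = 9-8 = 1 → [8, 9, 1, 7, 9, 3]
k=3: row[3] = 1-7 = -6 → [8, 9, 1, -6, 9, 3]
k=4: row[4] = (-6)-9 = -15 → [8, 9, 1, -6, -15, 3]
k=5: row[5] = (-15)-3 = -18 → [8, 9, 1, -6, -15, -18]
sum = -21

-21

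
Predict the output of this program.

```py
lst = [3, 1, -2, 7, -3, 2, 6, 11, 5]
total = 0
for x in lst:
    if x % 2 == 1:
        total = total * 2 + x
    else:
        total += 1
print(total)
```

207

x=3: odd, total = 0*2+3 = 3
x=1: odd, total = 3*2+1 = 7
x=-2: not odd, total = 7+1 = 8
x=7: odd, total = 8*2+7 = 23
x=-3: odd, total = 23*2+(-3) = 43
x=2: not odd, total = 43+1 = 44
x=6: not odd, total = 44+1 = 45
x=11: odd, total = 45*2+11 = 101
x=5: odd, total = 101*2+5 = 207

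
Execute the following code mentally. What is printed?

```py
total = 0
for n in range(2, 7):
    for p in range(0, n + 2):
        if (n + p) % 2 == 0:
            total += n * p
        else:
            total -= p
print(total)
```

n=2,p=0: even sum, total = 0+0 = 0
n=2,p=1: odd sum, total = 0-1 = -1
n=2,p=2: even sum, total = (-1)+4 = 3
n=2,p=3: odd sum, total = 3-3 = 0
n=3,p=0: odd sum, total = 0-0 = 0
n=3,p=1: even sum, total = 0+3 = 3
n=3,p=2: odd sum, total = 3-2 = 1
n=3,p=3: even sum, total = 1+9 = 10
n=3,p=4: odd sum, total = 10-4 = 6
n=4,p=0: even sum, total = 6+0 = 6
n=4,p=1: odd sum, total = 6-1 = 5
n=4,p=2: even sum, total = 5+8 = 13
n=4,p=3: odd sum, total = 13-3 = 10
n=4,p=4: even sum, total = 10+16 = 26
n=4,p=5: odd sum, total = 26-5 = 21
n=5,p=0: odd sum, total = 21-0 = 21
n=5,p=1: even sum, total = 21+5 = 26
n=5,p=2: odd sum, total = 26-2 = 24
n=5,p=3: even sum, total = 24+15 = 39
n=5,p=4: odd sum, total = 39-4 = 35
n=5,p=5: even sum, total = 35+25 = 60
n=5,p=6: odd sum, total = 60-6 = 54
n=6,p=0: even sum, total = 54+0 = 54
n=6,p=1: odd sum, total = 54-1 = 53
n=6,p=2: even sum, total = 53+12 = 65
n=6,p=3: odd sum, total = 65-3 = 62
n=6,p=4: even sum, total = 62+24 = 86
n=6,p=5: odd sum, total = 86-5 = 81
n=6,p=6: even sum, total = 81+36 = 117
n=6,p=7: odd sum, total = 117-7 = 110

110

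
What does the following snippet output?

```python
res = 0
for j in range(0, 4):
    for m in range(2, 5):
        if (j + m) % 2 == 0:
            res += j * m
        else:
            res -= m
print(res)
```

j=0,m=2: even sum, res = 0+0 = 0
j=0,m=3: odd sum, res = 0-3 = -3
j=0,m=4: even sum, res = (-3)+0 = -3
j=1,m=2: odd sum, res = (-3)-2 = -5
j=1,m=3: even sum, res = (-5)+3 = -2
j=1,m=4: odd sum, res = (-2)-4 = -6
j=2,m=2: even sum, res = (-6)+4 = -2
j=2,m=3: odd sum, res = (-2)-3 = -5
j=2,m=4: even sum, res = (-5)+8 = 3
j=3,m=2: odd sum, res = 3-2 = 1
j=3,m=3: even sum, res = 1+9 = 10
j=3,m=4: odd sum, res = 10-4 = 6

6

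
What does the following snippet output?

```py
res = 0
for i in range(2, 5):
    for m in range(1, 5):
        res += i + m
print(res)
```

66

i=2,m=1: res = 0+3 = 3
i=2,m=2: res = 3+4 = 7
i=2,m=3: res = 7+5 = 12
i=2,m=4: res = 12+6 = 18
i=3,m=1: res = 18+4 = 22
i=3,m=2: res = 22+5 = 27
i=3,m=3: res = 27+6 = 33
i=3,m=4: res = 33+7 = 40
i=4,m=1: res = 40+5 = 45
i=4,m=2: res = 45+6 = 51
i=4,m=3: res = 51+7 = 58
i=4,m=4: res = 58+8 = 66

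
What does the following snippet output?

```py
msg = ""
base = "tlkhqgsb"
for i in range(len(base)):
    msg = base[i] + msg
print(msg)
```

bsgqhklt

i=0: prepend 't' → 't'
i=1: prepend 'l' → 'lt'
i=2: prepend 'k' → 'klt'
i=3: prepend 'h' → 'hklt'
i=4: prepend 'q' → 'qhklt'
i=5: prepend 'g' → 'gqhklt'
i=6: prepend 's' → 'sgqhklt'
i=7: prepend 'b' → 'bsgqhklt'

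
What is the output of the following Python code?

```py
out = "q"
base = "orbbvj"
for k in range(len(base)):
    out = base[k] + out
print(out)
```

jvbbroq

k=0: prepend 'o' → 'oq'
k=1: prepend 'r' → 'roq'
k=2: prepend 'b' → 'broq'
k=3: prepend 'b' → 'bbroq'
k=4: prepend 'v' → 'vbbroq'
k=5: prepend 'j' → 'jvbbroq'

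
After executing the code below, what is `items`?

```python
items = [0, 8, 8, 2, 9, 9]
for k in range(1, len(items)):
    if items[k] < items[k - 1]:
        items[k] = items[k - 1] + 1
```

k=1: 8>=0, unchanged → [0, 8, 8, 2, 9, 9]
k=2: 8>=8, unchanged → [0, 8, 8, 2, 9, 9]
k=3: 2<8, items[3] = 8+1 = 9 → [0, 8, 8, 9, 9, 9]
k=4: 9>=9, unchanged → [0, 8, 8, 9, 9, 9]
k=5: 9>=9, unchanged → [0, 8, 8, 9, 9, 9]

[0, 8, 8, 9, 9, 9]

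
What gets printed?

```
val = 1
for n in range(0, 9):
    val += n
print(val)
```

n=0: val = 1+0 = 1
n=1: val = 1+1 = 2
n=2: val = 2+2 = 4
n=3: val = 4+3 = 7
n=4: val = 7+4 = 11
n=5: val = 11+5 = 16
n=6: val = 16+6 = 22
n=7: val = 22+7 = 29
n=8: val = 29+8 = 37

37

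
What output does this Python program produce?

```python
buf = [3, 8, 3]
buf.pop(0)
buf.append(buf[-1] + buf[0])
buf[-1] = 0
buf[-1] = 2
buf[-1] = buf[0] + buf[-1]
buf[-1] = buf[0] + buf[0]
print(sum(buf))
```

27

pop(0) removes 3 → [8, 3]
append buf[-1]+buf[0] = 3+8 = 11 → [8, 3, 11]
buf[-1] = 0 → [8, 3, 0]
buf[-1] = 2 → [8, 3, 2]
buf[-1] = buf[0]+buf[-1] = 8+2 = 10 → [8, 3, 10]
buf[-1] = buf[0]+buf[0] = 8+8 = 16 → [8, 3, 16]
sum = 27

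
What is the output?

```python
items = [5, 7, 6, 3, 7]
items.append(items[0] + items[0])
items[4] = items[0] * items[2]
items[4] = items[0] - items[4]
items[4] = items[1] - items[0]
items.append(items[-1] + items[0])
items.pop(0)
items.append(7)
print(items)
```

append items[0]+items[0] = 5+5 = 10 → [5, 7, 6, 3, 7, 10]
items[4] = items[0]*items[2] = 5*6 = 30 → [5, 7, 6, 3, 30, 10]
items[4] = items[0]-items[4] = 5-30 = -25 → [5, 7, 6, 3, -25, 10]
items[4] = items[1]-items[0] = 7-5 = 2 → [5, 7, 6, 3, 2, 10]
append items[-1]+items[0] = 10+5 = 15 → [5, 7, 6, 3, 2, 10, 15]
pop(0) removes 5 → [7, 6, 3, 2, 10, 15]
append 7 → [7, 6, 3, 2, 10, 15, 7]

[7, 6, 3, 2, 10, 15, 7]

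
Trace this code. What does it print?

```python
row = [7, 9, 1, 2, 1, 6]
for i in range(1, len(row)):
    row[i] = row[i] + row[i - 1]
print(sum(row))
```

105

i=1: row[1] = 9+7 = 16 → [7, 16, 1, 2, 1, 6]
i=2: row[2] = 1+16 = 17 → [7, 16, 17, 2, 1, 6]
i=3: row[3] = 2+17 = 19 → [7, 16, 17, 19, 1, 6]
i=4: row[4] = 1+19 = 20 → [7, 16, 17, 19, 20, 6]
i=5: row[5] = 6+20 = 26 → [7, 16, 17, 19, 20, 26]
sum = 105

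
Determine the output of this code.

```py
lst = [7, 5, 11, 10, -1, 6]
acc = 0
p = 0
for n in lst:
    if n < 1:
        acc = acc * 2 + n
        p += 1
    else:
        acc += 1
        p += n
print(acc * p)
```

320

n=7: not <1, acc = 0+1 = 1; p=7
n=5: not <1, acc = 1+1 = 2; p=12
n=11: not <1, acc = 2+1 = 3; p=23
n=10: not <1, acc = 3+1 = 4; p=33
n=-1: <1, acc = 4*2+(-1) = 7; p=34
n=6: not <1, acc = 7+1 = 8; p=40
acc*p = 8*40 = 320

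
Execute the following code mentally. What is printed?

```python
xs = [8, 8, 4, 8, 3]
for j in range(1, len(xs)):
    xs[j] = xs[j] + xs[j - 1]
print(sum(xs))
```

j=1: xs[1] = 8+8 = 16 → [8, 16, 4, 8, 3]
j=2: xs[2] = 4+16 = 20 → [8, 16, 20, 8, 3]
j=3: xs[3] = 8+20 = 28 → [8, 16, 20, 28, 3]
j=4: xs[4] = 3+28 = 31 → [8, 16, 20, 28, 31]
sum = 103

103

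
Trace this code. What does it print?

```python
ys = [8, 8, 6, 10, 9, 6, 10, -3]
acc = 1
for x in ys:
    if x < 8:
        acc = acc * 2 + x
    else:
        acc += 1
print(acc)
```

x=8: not <8, acc = 1+1 = 2
x=8: not <8, acc = 2+1 = 3
x=6: <8, acc = 3*2+6 = 12
x=10: not <8, acc = 12+1 = 13
x=9: not <8, acc = 13+1 = 14
x=6: <8, acc = 14*2+6 = 34
x=10: not <8, acc = 34+1 = 35
x=-3: <8, acc = 35*2+(-3) = 67

67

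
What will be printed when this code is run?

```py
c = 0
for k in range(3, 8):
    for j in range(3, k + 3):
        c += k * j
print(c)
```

k=3,j=3: c = 0+9 = 9
k=3,j=4: c = 9+12 = 21
k=3,j=5: c = 21+15 = 36
k=4,j=3: c = 36+12 = 48
k=4,j=4: c = 48+16 = 64
k=4,j=5: c = 64+20 = 84
k=4,j=6: c = 84+24 = 108
k=5,j=3: c = 108+15 = 123
k=5,j=4: c = 123+20 = 143
k=5,j=5: c = 143+25 = 168
k=5,j=6: c = 168+30 = 198
k=5,j=7: c = 198+35 = 233
k=6,j=3: c = 233+18 = 251
k=6,j=4: c = 251+24 = 275
k=6,j=5: c = 275+30 = 305
k=6,j=6: c = 305+36 = 341
k=6,j=7: c = 341+42 = 383
k=6,j=8: c = 383+48 = 431
k=7,j=3: c = 431+21 = 452
k=7,j=4: c = 452+28 = 480
k=7,j=5: c = 480+35 = 515
k=7,j=6: c = 515+42 = 557
k=7,j=7: c = 557+49 = 606
k=7,j=8: c = 606+56 = 662
k=7,j=9: c = 662+63 = 725

725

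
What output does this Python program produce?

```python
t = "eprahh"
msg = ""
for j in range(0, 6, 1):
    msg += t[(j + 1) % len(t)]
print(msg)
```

j=0: add t[1]='p' → 'p'
j=1: add t[2]='r' → 'pr'
j=2: add t[3]='a' → 'pra'
j=3: add t[4]='h' → 'prah'
j=4: add t[5]='h' → 'prahh'
j=5: add t[0]='e' → 'prahhe'

prahhe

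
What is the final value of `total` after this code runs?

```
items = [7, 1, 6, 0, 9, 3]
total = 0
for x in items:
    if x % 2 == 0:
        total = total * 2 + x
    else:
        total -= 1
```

2

x=7: not even, total = 0-1 = -1
x=1: not even, total = (-1)-1 = -2
x=6: even, total = (-2)*2+6 = 2
x=0: even, total = 2*2+0 = 4
x=9: not even, total = 4-1 = 3
x=3: not even, total = 3-1 = 2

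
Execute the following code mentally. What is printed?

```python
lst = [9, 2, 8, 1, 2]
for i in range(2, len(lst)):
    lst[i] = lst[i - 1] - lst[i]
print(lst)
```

[9, 2, -6, -7, -9]

i=2: lst[2] = 2-8 = -6 → [9, 2, -6, 1, 2]
i=3: lst[3] = (-6)-1 = -7 → [9, 2, -6, -7, 2]
i=4: lst[4] = (-7)-2 = -9 → [9, 2, -6, -7, -9]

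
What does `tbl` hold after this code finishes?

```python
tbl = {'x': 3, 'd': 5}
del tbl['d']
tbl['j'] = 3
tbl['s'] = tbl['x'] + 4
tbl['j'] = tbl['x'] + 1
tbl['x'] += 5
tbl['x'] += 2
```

{'x': 10, 'j': 4, 's': 7}

del 'd' → {'x': 3}
tbl['j'] = 3 → {'x': 3, 'j': 3}
tbl['s'] = tbl['x']+4 = 7 → {'x': 3, 'j': 3, 's': 7}
tbl['j'] = tbl['x']+1 = 4 → {'x': 3, 'j': 4, 's': 7}
tbl['x'] = 3+5 = 8 → {'x': 8, 'j': 4, 's': 7}
tbl['x'] = 8+2 = 10 → {'x': 10, 'j': 4, 's': 7}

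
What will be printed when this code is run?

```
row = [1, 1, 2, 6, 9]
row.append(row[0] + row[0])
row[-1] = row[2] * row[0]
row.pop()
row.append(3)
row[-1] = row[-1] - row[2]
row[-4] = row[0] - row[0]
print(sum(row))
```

18

append row[0]+row[0] = 1+1 = 2 → [1, 1, 2, 6, 9, 2]
row[-1] = row[2]*row[0] = 2*1 = 2 → [1, 1, 2, 6, 9, 2]
pop() removes 2 → [1, 1, 2, 6, 9]
append 3 → [1, 1, 2, 6, 9, 3]
row[-1] = row[-1]-row[2] = 3-2 = 1 → [1, 1, 2, 6, 9, 1]
row[-4] = row[0]-row[0] = 1-1 = 0 → [1, 1, 0, 6, 9, 1]
sum = 18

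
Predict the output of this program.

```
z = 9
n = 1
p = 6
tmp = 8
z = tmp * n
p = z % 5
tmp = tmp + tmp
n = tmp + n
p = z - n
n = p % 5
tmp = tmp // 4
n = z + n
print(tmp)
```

4

z = 8*1 = 8
p = 8%5 = 3
tmp = 8+8 = 16
n = 16+1 = 17
p = 8-17 = -9
n = (-9)%5 = 1
tmp = 16//4 = 4
n = 8+1 = 9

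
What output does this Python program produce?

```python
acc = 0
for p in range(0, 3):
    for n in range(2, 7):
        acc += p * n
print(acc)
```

p=0,n=2: acc = 0+0 = 0
p=0,n=3: acc = 0+0 = 0
p=0,n=4: acc = 0+0 = 0
p=0,n=5: acc = 0+0 = 0
p=0,n=6: acc = 0+0 = 0
p=1,n=2: acc = 0+2 = 2
p=1,n=3: acc = 2+3 = 5
p=1,n=4: acc = 5+4 = 9
p=1,n=5: acc = 9+5 = 14
p=1,n=6: acc = 14+6 = 20
p=2,n=2: acc = 20+4 = 24
p=2,n=3: acc = 24+6 = 30
p=2,n=4: acc = 30+8 = 38
p=2,n=5: acc = 38+10 = 48
p=2,n=6: acc = 48+12 = 60

60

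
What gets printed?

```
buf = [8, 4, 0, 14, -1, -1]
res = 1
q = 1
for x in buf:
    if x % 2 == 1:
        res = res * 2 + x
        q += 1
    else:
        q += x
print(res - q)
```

x=8: not odd; q=9
x=4: not odd; q=13
x=0: not odd; q=13
x=14: not odd; q=27
x=-1: odd, res = 1*2+(-1) = 1; q=28
x=-1: odd, res = 1*2+(-1) = 1; q=29
res-q = 1-29 = -28

-28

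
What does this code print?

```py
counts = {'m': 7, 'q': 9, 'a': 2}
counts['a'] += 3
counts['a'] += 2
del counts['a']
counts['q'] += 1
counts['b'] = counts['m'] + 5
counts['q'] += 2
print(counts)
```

counts['a'] = 2+3 = 5 → {'m': 7, 'q': 9, 'a': 5}
counts['a'] = 5+2 = 7 → {'m': 7, 'q': 9, 'a': 7}
del 'a' → {'m': 7, 'q': 9}
counts['q'] = 9+1 = 10 → {'m': 7, 'q': 10}
counts['b'] = counts['m']+5 = 12 → {'m': 7, 'q': 10, 'b': 12}
counts['q'] = 10+2 = 12 → {'m': 7, 'q': 12, 'b': 12}

{'m': 7, 'q': 12, 'b': 12}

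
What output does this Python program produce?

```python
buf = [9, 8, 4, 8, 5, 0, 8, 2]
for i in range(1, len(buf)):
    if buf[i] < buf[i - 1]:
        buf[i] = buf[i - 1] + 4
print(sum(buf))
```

184

i=1: 8<9, buf[1] = 9+4 = 13 → [9, 13, 4, 8, 5, 0, 8, 2]
i=2: 4<13, buf[2] = 13+4 = 17 → [9, 13, 17, 8, 5, 0, 8, 2]
i=3: 8<17, buf[3] = 17+4 = 21 → [9, 13, 17, 21, 5, 0, 8, 2]
i=4: 5<21, buf[4] = 21+4 = 25 → [9, 13, 17, 21, 25, 0, 8, 2]
i=5: 0<25, buf[5] = 25+4 = 29 → [9, 13, 17, 21, 25, 29, 8, 2]
i=6: 8<29, buf[6] = 29+4 = 33 → [9, 13, 17, 21, 25, 29, 33, 2]
i=7: 2<33, buf[7] = 33+4 = 37 → [9, 13, 17, 21, 25, 29, 33, 37]
sum = 184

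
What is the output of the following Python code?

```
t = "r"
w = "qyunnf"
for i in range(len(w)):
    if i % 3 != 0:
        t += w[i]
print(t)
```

ryunf

i=0: skip
i=1: add 'y' → 'ry'
i=2: add 'u' → 'ryu'
i=3: skip
i=4: add 'n' → 'ryun'
i=5: add 'f' → 'ryunf'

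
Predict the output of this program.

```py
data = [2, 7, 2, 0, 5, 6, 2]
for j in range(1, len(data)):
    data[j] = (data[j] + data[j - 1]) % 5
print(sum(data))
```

j=1: data[1] = (7+2)%5 = 4 → [2, 4, 2, 0, 5, 6, 2]
j=2: data[2] = (2+4)%5 = 1 → [2, 4, 1, 0, 5, 6, 2]
j=3: data[3] = (0+1)%5 = 1 → [2, 4, 1, 1, 5, 6, 2]
j=4: data[4] = (5+1)%5 = 1 → [2, 4, 1, 1, 1, 6, 2]
j=5: data[5] = (6+1)%5 = 2 → [2, 4, 1, 1, 1, 2, 2]
j=6: data[6] = (2+2)%5 = 4 → [2, 4, 1, 1, 1, 2, 4]
sum = 15

15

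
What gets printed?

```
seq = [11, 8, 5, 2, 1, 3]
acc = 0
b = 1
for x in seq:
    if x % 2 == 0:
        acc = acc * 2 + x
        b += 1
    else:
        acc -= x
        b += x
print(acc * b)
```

-920

x=11: not even, acc = 0-11 = -11; b=12
x=8: even, acc = (-11)*2+8 = -14; b=13
x=5: not even, acc = (-14)-5 = -19; b=18
x=2: even, acc = (-19)*2+2 = -36; b=19
x=1: not even, acc = (-36)-1 = -37; b=20
x=3: not even, acc = (-37)-3 = -40; b=23
acc*b = (-40)*23 = -920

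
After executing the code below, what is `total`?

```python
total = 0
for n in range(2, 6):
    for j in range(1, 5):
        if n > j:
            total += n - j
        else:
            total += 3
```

38

n=2,j=1: 2>1, total = 0+1 = 1
n=2,j=2: not 2>2, total = 1+3 = 4
n=2,j=3: not 2>3, total = 4+3 = 7
n=2,j=4: not 2>4, total = 7+3 = 10
n=3,j=1: 3>1, total = 10+2 = 12
n=3,j=2: 3>2, total = 12+1 = 13
n=3,j=3: not 3>3, total = 13+3 = 16
n=3,j=4: not 3>4, total = 16+3 = 19
n=4,j=1: 4>1, total = 19+3 = 22
n=4,j=2: 4>2, total = 22+2 = 24
n=4,j=3: 4>3, total = 24+1 = 25
n=4,j=4: not 4>4, total = 25+3 = 28
n=5,j=1: 5>1, total = 28+4 = 32
n=5,j=2: 5>2, total = 32+3 = 35
n=5,j=3: 5>3, total = 35+2 = 37
n=5,j=4: 5>4, total = 37+1 = 38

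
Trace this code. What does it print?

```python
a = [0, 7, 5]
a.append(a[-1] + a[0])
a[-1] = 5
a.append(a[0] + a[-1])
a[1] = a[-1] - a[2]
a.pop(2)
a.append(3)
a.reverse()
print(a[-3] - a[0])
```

2

append a[-1]+a[0] = 5+0 = 5 → [0, 7, 5, 5]
a[-1] = 5 → [0, 7, 5, 5]
append a[0]+a[-1] = 0+5 = 5 → [0, 7, 5, 5, 5]
a[1] = a[-1]-a[2] = 5-5 = 0 → [0, 0, 5, 5, 5]
pop(2) removes 5 → [0, 0, 5, 5]
append 3 → [0, 0, 5, 5, 3]
reverse → [3, 5, 5, 0, 0]
a[-3]-a[0] = 5-3 = 2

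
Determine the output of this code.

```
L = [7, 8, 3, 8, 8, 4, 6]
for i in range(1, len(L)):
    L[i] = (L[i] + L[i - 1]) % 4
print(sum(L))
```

i=1: L[1] = (8+7)%4 = 3 → [7, 3, 3, 8, 8, 4, 6]
i=2: L[2] = (3+3)%4 = 2 → [7, 3, 2, 8, 8, 4, 6]
i=3: L[3] = (8+2)%4 = 2 → [7, 3, 2, 2, 8, 4, 6]
i=4: L[4] = (8+2)%4 = 2 → [7, 3, 2, 2, 2, 4, 6]
i=5: L[5] = (4+2)%4 = 2 → [7, 3, 2, 2, 2, 2, 6]
i=6: L[6] = (6+2)%4 = 0 → [7, 3, 2, 2, 2, 2, 0]
sum = 18

18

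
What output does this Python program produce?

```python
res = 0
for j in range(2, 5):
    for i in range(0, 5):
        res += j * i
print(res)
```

j=2,i=0: res = 0+0 = 0
j=2,i=1: res = 0+2 = 2
j=2,i=2: res = 2+4 = 6
j=2,i=3: res = 6+6 = 12
j=2,i=4: res = 12+8 = 20
j=3,i=0: res = 20+0 = 20
j=3,i=1: res = 20+3 = 23
j=3,i=2: res = 23+6 = 29
j=3,i=3: res = 29+9 = 38
j=3,i=4: res = 38+12 = 50
j=4,i=0: res = 50+0 = 50
j=4,i=1: res = 50+4 = 54
j=4,i=2: res = 54+8 = 62
j=4,i=3: res = 62+12 = 74
j=4,i=4: res = 74+16 = 90

90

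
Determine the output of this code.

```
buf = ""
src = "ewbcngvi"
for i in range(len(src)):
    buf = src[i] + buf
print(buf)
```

i=0: prepend 'e' → 'e'
i=1: prepend 'w' → 'we'
i=2: prepend 'b' → 'bwe'
i=3: prepend 'c' → 'cbwe'
i=4: prepend 'n' → 'ncbwe'
i=5: prepend 'g' → 'gncbwe'
i=6: prepend 'v' → 'vgncbwe'
i=7: prepend 'i' → 'ivgncbwe'

ivgncbwe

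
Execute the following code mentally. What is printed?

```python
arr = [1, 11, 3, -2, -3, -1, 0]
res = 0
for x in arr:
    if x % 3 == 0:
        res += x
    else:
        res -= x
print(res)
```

-9

x=1: not %3==0, res = 0-1 = -1
x=11: not %3==0, res = (-1)-11 = -12
x=3: %3==0, res = (-12)+3 = -9
x=-2: not %3==0, res = (-9)-(-2) = -7
x=-3: %3==0, res = (-7)+(-3) = -10
x=-1: not %3==0, res = (-10)-(-1) = -9
x=0: %3==0, res = (-9)+0 = -9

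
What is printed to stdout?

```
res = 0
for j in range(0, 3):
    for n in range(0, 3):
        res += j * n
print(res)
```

9

j=0,n=0: res = 0+0 = 0
j=0,n=1: res = 0+0 = 0
j=0,n=2: res = 0+0 = 0
j=1,n=0: res = 0+0 = 0
j=1,n=1: res = 0+1 = 1
j=1,n=2: res = 1+2 = 3
j=2,n=0: res = 3+0 = 3
j=2,n=1: res = 3+2 = 5
j=2,n=2: res = 5+4 = 9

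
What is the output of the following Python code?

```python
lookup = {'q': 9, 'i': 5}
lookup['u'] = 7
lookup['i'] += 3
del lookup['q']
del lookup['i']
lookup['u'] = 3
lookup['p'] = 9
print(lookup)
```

{'u': 3, 'p': 9}

lookup['u'] = 7 → {'q': 9, 'i': 5, 'u': 7}
lookup['i'] = 5+3 = 8 → {'q': 9, 'i': 8, 'u': 7}
del 'q' → {'i': 8, 'u': 7}
del 'i' → {'u': 7}
lookup['u'] = 3 → {'u': 3}
lookup['p'] = 9 → {'u': 3, 'p': 9}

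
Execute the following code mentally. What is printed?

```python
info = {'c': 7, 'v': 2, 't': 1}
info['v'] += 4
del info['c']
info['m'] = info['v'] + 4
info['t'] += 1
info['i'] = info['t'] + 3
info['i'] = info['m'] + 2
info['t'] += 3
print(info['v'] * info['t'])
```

30

info['v'] = 2+4 = 6 → {'c': 7, 'v': 6, 't': 1}
del 'c' → {'v': 6, 't': 1}
info['m'] = info['v']+4 = 10 → {'v': 6, 't': 1, 'm': 10}
info['t'] = 1+1 = 2 → {'v': 6, 't': 2, 'm': 10}
info['i'] = info['t']+3 = 5 → {'v': 6, 't': 2, 'm': 10, 'i': 5}
info['i'] = info['m']+2 = 12 → {'v': 6, 't': 2, 'm': 10, 'i': 12}
info['t'] = 2+3 = 5 → {'v': 6, 't': 5, 'm': 10, 'i': 12}
info['v']*info['t'] = 6*5 = 30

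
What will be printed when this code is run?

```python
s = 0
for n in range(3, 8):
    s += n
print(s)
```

n=3: s = 0+3 = 3
n=4: s = 3+4 = 7
n=5: s = 7+5 = 12
n=6: s = 12+6 = 18
n=7: s = 18+7 = 25

25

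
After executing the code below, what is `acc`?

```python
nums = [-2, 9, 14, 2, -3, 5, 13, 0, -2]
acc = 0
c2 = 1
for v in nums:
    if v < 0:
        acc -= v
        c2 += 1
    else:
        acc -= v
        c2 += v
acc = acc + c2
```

v=-2: <0, acc = 0-(-2) = 2; c2=2
v=9: not <0, acc = 2-9 = -7; c2=11
v=14: not <0, acc = (-7)-14 = -21; c2=25
v=2: not <0, acc = (-21)-2 = -23; c2=27
v=-3: <0, acc = (-23)-(-3) = -20; c2=28
v=5: not <0, acc = (-20)-5 = -25; c2=33
v=13: not <0, acc = (-25)-13 = -38; c2=46
v=0: not <0, acc = (-38)-0 = -38; c2=46
v=-2: <0, acc = (-38)-(-2) = -36; c2=47
acc+c2 = (-36)+47 = 11

11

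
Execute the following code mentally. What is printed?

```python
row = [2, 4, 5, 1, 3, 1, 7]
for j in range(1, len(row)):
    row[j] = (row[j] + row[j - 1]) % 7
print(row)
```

j=1: row[1] = (4+2)%7 = 6 → [2, 6, 5, 1, 3, 1, 7]
j=2: row[2] = (5+6)%7 = 4 → [2, 6, 4, 1, 3, 1, 7]
j=3: row[3] = (1+4)%7 = 5 → [2, 6, 4, 5, 3, 1, 7]
j=4: row[4] = (3+5)%7 = 1 → [2, 6, 4, 5, 1, 1, 7]
j=5: row[5] = (1+1)%7 = 2 → [2, 6, 4, 5, 1, 2, 7]
j=6: row[6] = (7+2)%7 = 2 → [2, 6, 4, 5, 1, 2, 2]

[2, 6, 4, 5, 1, 2, 2]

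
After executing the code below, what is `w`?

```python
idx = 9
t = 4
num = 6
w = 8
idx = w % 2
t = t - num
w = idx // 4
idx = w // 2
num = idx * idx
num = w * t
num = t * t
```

0

idx = 8%2 = 0
t = 4-6 = -2
w = 0//4 = 0
idx = 0//2 = 0
num = 0*0 = 0
num = 0*(-2) = 0
num = (-2)*(-2) = 4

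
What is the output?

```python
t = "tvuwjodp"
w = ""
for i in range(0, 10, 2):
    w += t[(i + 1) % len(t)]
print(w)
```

i=0: add t[1]='v' → 'v'
i=2: add t[3]='w' → 'vw'
i=4: add t[5]='o' → 'vwo'
i=6: add t[7]='p' → 'vwop'
i=8: add t[1]='v' → 'vwopv'

vwopv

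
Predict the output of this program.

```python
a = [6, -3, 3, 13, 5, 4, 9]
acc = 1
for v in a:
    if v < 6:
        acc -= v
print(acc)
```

v=6: not <6
v=-3: <6, acc = 1-(-3) = 4
v=3: <6, acc = 4-3 = 1
v=13: not <6
v=5: <6, acc = 1-5 = -4
v=4: <6, acc = (-4)-4 = -8
v=9: not <6

-8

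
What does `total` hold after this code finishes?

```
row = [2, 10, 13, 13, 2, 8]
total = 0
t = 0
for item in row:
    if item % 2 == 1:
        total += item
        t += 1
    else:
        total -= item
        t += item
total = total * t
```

96

item=2: not odd, total = 0-2 = -2; t=2
item=10: not odd, total = (-2)-10 = -12; t=12
item=13: odd, total = (-12)+13 = 1; t=13
item=13: odd, total = 1+13 = 14; t=14
item=2: not odd, total = 14-2 = 12; t=16
item=8: not odd, total = 12-8 = 4; t=24
total*t = 4*24 = 96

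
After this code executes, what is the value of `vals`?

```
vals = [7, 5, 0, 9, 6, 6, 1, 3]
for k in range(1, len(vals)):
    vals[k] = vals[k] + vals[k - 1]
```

[7, 12, 12, 21, 27, 33, 34, 37]

k=1: vals[1] = 5+7 = 12 → [7, 12, 0, 9, 6, 6, 1, 3]
k=2: vals[2] = 0+12 = 12 → [7, 12, 12, 9, 6, 6, 1, 3]
k=3: vals[3] = 9+12 = 21 → [7, 12, 12, 21, 6, 6, 1, 3]
k=4: vals[4] = 6+21 = 27 → [7, 12, 12, 21, 27, 6, 1, 3]
k=5: vals[5] = 6+27 = 33 → [7, 12, 12, 21, 27, 33, 1, 3]
k=6: vals[6] = 1+33 = 34 → [7, 12, 12, 21, 27, 33, 34, 3]
k=7: vals[7] = 3+34 = 37 → [7, 12, 12, 21, 27, 33, 34, 37]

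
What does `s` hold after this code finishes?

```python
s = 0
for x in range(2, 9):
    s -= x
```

-35

x=2: s = 0-2 = -2
x=3: s = (-2)-3 = -5
x=4: s = (-5)-4 = -9
x=5: s = (-9)-5 = -14
x=6: s = (-14)-6 = -20
x=7: s = (-20)-7 = -27
x=8: s = (-27)-8 = -35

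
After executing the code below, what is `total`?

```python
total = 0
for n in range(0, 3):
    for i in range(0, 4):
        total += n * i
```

18

n=0,i=0: total = 0+0 = 0
n=0,i=1: total = 0+0 = 0
n=0,i=2: total = 0+0 = 0
n=0,i=3: total = 0+0 = 0
n=1,i=0: total = 0+0 = 0
n=1,i=1: total = 0+1 = 1
n=1,i=2: total = 1+2 = 3
n=1,i=3: total = 3+3 = 6
n=2,i=0: total = 6+0 = 6
n=2,i=1: total = 6+2 = 8
n=2,i=2: total = 8+4 = 12
n=2,i=3: total = 12+6 = 18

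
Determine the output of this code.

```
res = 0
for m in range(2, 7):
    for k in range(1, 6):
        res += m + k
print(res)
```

175

m=2,k=1: res = 0+3 = 3
m=2,k=2: res = 3+4 = 7
m=2,k=3: res = 7+5 = 12
m=2,k=4: res = 12+6 = 18
m=2,k=5: res = 18+7 = 25
m=3,k=1: res = 25+4 = 29
m=3,k=2: res = 29+5 = 34
m=3,k=3: res = 34+6 = 40
m=3,k=4: res = 40+7 = 47
m=3,k=5: res = 47+8 = 55
m=4,k=1: res = 55+5 = 60
m=4,k=2: res = 60+6 = 66
m=4,k=3: res = 66+7 = 73
m=4,k=4: res = 73+8 = 81
m=4,k=5: res = 81+9 = 90
m=5,k=1: res = 90+6 = 96
m=5,k=2: res = 96+7 = 103
m=5,k=3: res = 103+8 = 111
m=5,k=4: res = 111+9 = 120
m=5,k=5: res = 120+10 = 130
m=6,k=1: res = 130+7 = 137
m=6,k=2: res = 137+8 = 145
m=6,k=3: res = 145+9 = 154
m=6,k=4: res = 154+10 = 164
m=6,k=5: res = 164+11 = 175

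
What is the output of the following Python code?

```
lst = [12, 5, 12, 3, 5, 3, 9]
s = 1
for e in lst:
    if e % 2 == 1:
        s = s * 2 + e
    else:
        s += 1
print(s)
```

e=12: not odd, s = 1+1 = 2
e=5: odd, s = 2*2+5 = 9
e=12: not odd, s = 9+1 = 10
e=3: odd, s = 10*2+3 = 23
e=5: odd, s = 23*2+5 = 51
e=3: odd, s = 51*2+3 = 105
e=9: odd, s = 105*2+9 = 219

219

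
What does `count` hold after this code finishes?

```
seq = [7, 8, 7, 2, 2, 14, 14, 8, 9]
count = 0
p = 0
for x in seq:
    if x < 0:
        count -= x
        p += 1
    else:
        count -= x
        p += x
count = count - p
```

x=7: not <0, count = 0-7 = -7; p=7
x=8: not <0, count = (-7)-8 = -15; p=15
x=7: not <0, count = (-15)-7 = -22; p=22
x=2: not <0, count = (-22)-2 = -24; p=24
x=2: not <0, count = (-24)-2 = -26; p=26
x=14: not <0, count = (-26)-14 = -40; p=40
x=14: not <0, count = (-40)-14 = -54; p=54
x=8: not <0, count = (-54)-8 = -62; p=62
x=9: not <0, count = (-62)-9 = -71; p=71
count-p = (-71)-71 = -142

-142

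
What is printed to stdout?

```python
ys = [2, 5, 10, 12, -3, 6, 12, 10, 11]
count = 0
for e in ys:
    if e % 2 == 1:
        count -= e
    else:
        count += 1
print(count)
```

e=2: not odd, count = 0+1 = 1
e=5: odd, count = 1-5 = -4
e=10: not odd, count = (-4)+1 = -3
e=12: not odd, count = (-3)+1 = -2
e=-3: odd, count = (-2)-(-3) = 1
e=6: not odd, count = 1+1 = 2
e=12: not odd, count = 2+1 = 3
e=10: not odd, count = 3+1 = 4
e=11: odd, count = 4-11 = -7

-7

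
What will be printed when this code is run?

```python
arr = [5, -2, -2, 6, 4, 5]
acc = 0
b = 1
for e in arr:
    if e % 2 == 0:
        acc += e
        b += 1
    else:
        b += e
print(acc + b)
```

21

e=5: not even; b=6
e=-2: even, acc = 0+(-2) = -2; b=7
e=-2: even, acc = (-2)+(-2) = -4; b=8
e=6: even, acc = (-4)+6 = 2; b=9
e=4: even, acc = 2+4 = 6; b=10
e=5: not even; b=15
acc+b = 6+15 = 21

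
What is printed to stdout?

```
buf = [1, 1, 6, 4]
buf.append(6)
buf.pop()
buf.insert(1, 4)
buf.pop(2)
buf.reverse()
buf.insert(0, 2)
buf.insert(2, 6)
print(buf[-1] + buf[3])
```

7

append 6 → [1, 1, 6, 4, 6]
pop() removes 6 → [1, 1, 6, 4]
insert 4 at 1 → [1, 4, 1, 6, 4]
pop(2) removes 1 → [1, 4, 6, 4]
reverse → [4, 6, 4, 1]
insert 2 at 0 → [2, 4, 6, 4, 1]
insert 6 at 2 → [2, 4, 6, 6, 4, 1]
buf[-1]+buf[3] = 1+6 = 7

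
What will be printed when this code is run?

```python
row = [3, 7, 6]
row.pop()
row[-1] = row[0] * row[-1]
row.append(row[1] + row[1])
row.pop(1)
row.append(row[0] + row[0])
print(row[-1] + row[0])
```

pop() removes 6 → [3, 7]
row[-1] = row[0]*row[-1] = 3*7 = 21 → [3, 21]
append row[1]+row[1] = 21+21 = 42 → [3, 21, 42]
pop(1) removes 21 → [3, 42]
append row[0]+row[0] = 3+3 = 6 → [3, 42, 6]
row[-1]+row[0] = 6+3 = 9

9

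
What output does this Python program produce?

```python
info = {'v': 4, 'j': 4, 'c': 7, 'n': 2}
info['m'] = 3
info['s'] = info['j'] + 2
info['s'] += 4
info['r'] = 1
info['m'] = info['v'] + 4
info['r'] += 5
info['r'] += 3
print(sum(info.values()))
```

info['m'] = 3 → {'v': 4, 'j': 4, 'c': 7, 'n': 2, 'm': 3}
info['s'] = info['j']+2 = 6 → {'v': 4, 'j': 4, 'c': 7, 'n': 2, 'm': 3, 's': 6}
info['s'] = 6+4 = 10 → {'v': 4, 'j': 4, 'c': 7, 'n': 2, 'm': 3, 's': 10}
info['r'] = 1 → {'v': 4, 'j': 4, 'c': 7, 'n': 2, 'm': 3, 's': 10, 'r': 1}
info['m'] = info['v']+4 = 8 → {'v': 4, 'j': 4, 'c': 7, 'n': 2, 'm': 8, 's': 10, 'r': 1}
info['r'] = 1+5 = 6 → {'v': 4, 'j': 4, 'c': 7, 'n': 2, 'm': 8, 's': 10, 'r': 6}
info['r'] = 6+3 = 9 → {'v': 4, 'j': 4, 'c': 7, 'n': 2, 'm': 8, 's': 10, 'r': 9}
sum of values = 44

44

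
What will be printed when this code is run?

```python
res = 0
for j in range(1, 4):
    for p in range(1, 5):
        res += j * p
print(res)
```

60

j=1,p=1: res = 0+1 = 1
j=1,p=2: res = 1+2 = 3
j=1,p=3: res = 3+3 = 6
j=1,p=4: res = 6+4 = 10
j=2,p=1: res = 10+2 = 12
j=2,p=2: res = 12+4 = 16
j=2,p=3: res = 16+6 = 22
j=2,p=4: res = 22+8 = 30
j=3,p=1: res = 30+3 = 33
j=3,p=2: res = 33+6 = 39
j=3,p=3: res = 39+9 = 48
j=3,p=4: res = 48+12 = 60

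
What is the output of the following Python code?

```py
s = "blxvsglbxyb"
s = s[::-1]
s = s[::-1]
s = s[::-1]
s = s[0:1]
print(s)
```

b

reverse → 'byxblgsvxlb'
reverse → 'blxvsglbxyb'
reverse → 'byxblgsvxlb'
slice [0:1] → 'b'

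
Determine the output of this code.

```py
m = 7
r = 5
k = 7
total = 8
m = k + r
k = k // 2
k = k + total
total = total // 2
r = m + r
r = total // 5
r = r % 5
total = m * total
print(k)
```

11

m = 7+5 = 12
k = 7//2 = 3
k = 3+8 = 11
total = 8//2 = 4
r = 12+5 = 17
r = 4//5 = 0
r = 0%5 = 0
total = 12*4 = 48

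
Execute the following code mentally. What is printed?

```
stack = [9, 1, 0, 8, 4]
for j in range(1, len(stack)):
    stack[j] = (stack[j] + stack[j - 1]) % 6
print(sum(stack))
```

21

j=1: stack[1] = (1+9)%6 = 4 → [9, 4, 0, 8, 4]
j=2: stack[2] = (0+4)%6 = 4 → [9, 4, 4, 8, 4]
j=3: stack[3] = (8+4)%6 = 0 → [9, 4, 4, 0, 4]
j=4: stack[4] = (4+0)%6 = 4 → [9, 4, 4, 0, 4]
sum = 21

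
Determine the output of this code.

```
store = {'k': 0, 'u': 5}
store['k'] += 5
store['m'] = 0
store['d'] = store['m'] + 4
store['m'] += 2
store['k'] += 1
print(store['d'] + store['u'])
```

9

store['k'] = 0+5 = 5 → {'k': 5, 'u': 5}
store['m'] = 0 → {'k': 5, 'u': 5, 'm': 0}
store['d'] = store['m']+4 = 4 → {'k': 5, 'u': 5, 'm': 0, 'd': 4}
store['m'] = 0+2 = 2 → {'k': 5, 'u': 5, 'm': 2, 'd': 4}
store['k'] = 5+1 = 6 → {'k': 6, 'u': 5, 'm': 2, 'd': 4}
store['d']+store['u'] = 4+5 = 9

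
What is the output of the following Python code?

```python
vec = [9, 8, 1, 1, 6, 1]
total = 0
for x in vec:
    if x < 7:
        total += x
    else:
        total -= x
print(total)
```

x=9: not <7, total = 0-9 = -9
x=8: not <7, total = (-9)-8 = -17
x=1: <7, total = (-17)+1 = -16
x=1: <7, total = (-16)+1 = -15
x=6: <7, total = (-15)+6 = -9
x=1: <7, total = (-9)+1 = -8

-8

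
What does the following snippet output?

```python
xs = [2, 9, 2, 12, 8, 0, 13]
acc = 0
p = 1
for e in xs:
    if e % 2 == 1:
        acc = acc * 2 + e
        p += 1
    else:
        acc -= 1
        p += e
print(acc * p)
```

513

e=2: not odd, acc = 0-1 = -1; p=3
e=9: odd, acc = (-1)*2+9 = 7; p=4
e=2: not odd, acc = 7-1 = 6; p=6
e=12: not odd, acc = 6-1 = 5; p=18
e=8: not odd, acc = 5-1 = 4; p=26
e=0: not odd, acc = 4-1 = 3; p=26
e=13: odd, acc = 3*2+13 = 19; p=27
acc*p = 19*27 = 513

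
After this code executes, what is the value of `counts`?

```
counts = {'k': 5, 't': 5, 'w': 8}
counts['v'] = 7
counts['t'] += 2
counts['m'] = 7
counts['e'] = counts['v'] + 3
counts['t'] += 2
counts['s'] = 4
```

{'k': 5, 't': 9, 'w': 8, 'v': 7, 'm': 7, 'e': 10, 's': 4}

counts['v'] = 7 → {'k': 5, 't': 5, 'w': 8, 'v': 7}
counts['t'] = 5+2 = 7 → {'k': 5, 't': 7, 'w': 8, 'v': 7}
counts['m'] = 7 → {'k': 5, 't': 7, 'w': 8, 'v': 7, 'm': 7}
counts['e'] = counts['v']+3 = 10 → {'k': 5, 't': 7, 'w': 8, 'v': 7, 'm': 7, 'e': 10}
counts['t'] = 7+2 = 9 → {'k': 5, 't': 9, 'w': 8, 'v': 7, 'm': 7, 'e': 10}
counts['s'] = 4 → {'k': 5, 't': 9, 'w': 8, 'v': 7, 'm': 7, 'e': 10, 's': 4}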